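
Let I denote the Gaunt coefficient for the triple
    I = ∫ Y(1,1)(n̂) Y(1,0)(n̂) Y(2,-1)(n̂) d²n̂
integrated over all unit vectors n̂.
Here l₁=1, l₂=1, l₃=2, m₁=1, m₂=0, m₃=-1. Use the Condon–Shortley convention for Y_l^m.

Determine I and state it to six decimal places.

Rules hold: Σm=0, L=4 even, 0≤2≤2.
N = 3·3·5 = 45
Δ = 0!·2!·2!/5! = 1/30
Racah Σ t=0..0: t=0:+1/1 = 1/1
⇒ 3j(1 1 2; 0 0 0)² = 2/15, sgn +1
Racah Σ t=0..0: t=0:+1/2 = 1/2
⇒ 3j(1 1 2; 1 0 -1)² = 1/10, sgn -1
4πI² = N·(3j₀)²·(3jₘ)² = 3/5
I = -1·√(0.6/4π) = -0.21850969

-0.218510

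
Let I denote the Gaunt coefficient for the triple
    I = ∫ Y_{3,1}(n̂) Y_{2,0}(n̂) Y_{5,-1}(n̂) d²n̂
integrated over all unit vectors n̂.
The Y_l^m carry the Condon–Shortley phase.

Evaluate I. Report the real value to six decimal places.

m-sum 0 ✓  L=10 even ✓  1≤5≤5 ✓
Π(2lᵢ+1) = 7×5×11 = 385
triangle coeff Δ(3,2,5) = 1/2310
Σ_t [0,0]: t=0:+1/144 = 1/144
(3j)²=10/231 [(3 2 5; 0 0 0)], sign=-1
Σ_t [0,0]: t=0:+1/192 = 1/192
(3j)²=3/77 [(3 2 5; 1 0 -1)], sign=+1
⇒ 4πI² = 50/77
I = (-1)√(50/77/(4π)) = -0.22731846

-0.227318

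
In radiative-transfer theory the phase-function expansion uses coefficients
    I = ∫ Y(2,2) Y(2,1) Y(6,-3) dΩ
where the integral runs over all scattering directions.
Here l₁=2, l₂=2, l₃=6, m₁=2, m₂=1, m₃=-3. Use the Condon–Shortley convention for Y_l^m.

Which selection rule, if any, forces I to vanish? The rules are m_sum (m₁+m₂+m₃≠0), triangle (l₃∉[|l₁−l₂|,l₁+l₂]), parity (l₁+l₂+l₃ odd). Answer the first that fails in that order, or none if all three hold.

triangle

azimuthal sum: 2 + 1 − 3 = 0  ✓
0 ≤ 6 ≤ 4 (triangle on l)  ✗
L = 2 + 2 + 6 = 10 (even)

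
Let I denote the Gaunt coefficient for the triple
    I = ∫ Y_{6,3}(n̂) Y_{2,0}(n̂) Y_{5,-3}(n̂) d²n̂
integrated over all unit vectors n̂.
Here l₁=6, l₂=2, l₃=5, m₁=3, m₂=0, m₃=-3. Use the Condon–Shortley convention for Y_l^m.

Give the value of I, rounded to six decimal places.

0.000000

L=13 odd ⇒ parity kills the (l;000) factor ⇒ I = 0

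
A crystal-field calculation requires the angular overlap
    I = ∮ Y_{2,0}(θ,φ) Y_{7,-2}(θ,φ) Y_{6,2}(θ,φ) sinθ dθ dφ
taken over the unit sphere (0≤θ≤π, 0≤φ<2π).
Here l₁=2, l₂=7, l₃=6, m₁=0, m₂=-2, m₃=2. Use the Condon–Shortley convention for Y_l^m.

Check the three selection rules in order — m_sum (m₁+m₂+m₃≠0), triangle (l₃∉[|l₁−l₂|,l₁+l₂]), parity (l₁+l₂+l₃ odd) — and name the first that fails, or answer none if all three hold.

Σmᵢ = 0  ✓
l₃∈[|l₁−l₂|,l₁+l₂]=[5,9], have l₃=6  ✓
Σlᵢ = 15 ⇒ odd  ✗

parity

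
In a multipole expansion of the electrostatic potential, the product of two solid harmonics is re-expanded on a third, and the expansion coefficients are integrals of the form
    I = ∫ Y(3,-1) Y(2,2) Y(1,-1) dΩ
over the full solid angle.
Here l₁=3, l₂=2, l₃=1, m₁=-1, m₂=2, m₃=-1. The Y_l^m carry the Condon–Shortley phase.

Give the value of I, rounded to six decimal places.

-0.082589

Rules hold: Σm=0, L=6 even, 1≤1≤5.
N = 7·5·3 = 105
Δ = 4!·2!·0!/7! = 1/105
Racah Σ t=2..2: t=2:+1/4 = 1/4
⇒ 3j(3 2 1; 0 0 0)² = 3/35, sgn -1
Racah Σ t=4..4: t=4:+1/48 = 1/48
⇒ 3j(3 2 1; -1 2 -1)² = 1/105, sgn +1
4πI² = N·(3j₀)²·(3jₘ)² = 3/35
I = -1·√(0.0857143/4π) = -0.08258890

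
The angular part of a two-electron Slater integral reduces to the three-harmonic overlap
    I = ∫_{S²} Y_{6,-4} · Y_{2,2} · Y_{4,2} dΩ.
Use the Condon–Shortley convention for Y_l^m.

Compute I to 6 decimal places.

0.230476

m-sum 0 ✓  L=12 even ✓  4≤4≤8 ✓
Π(2lᵢ+1) = 13×5×9 = 585
triangle coeff Δ(6,2,4) = 1/6435
Σ_t [2,2]: t=2:+1/2304 = 1/2304
(3j)²=5/143 [(6 2 4; 0 0 0)], sign=+1
Σ_t [4,4]: t=4:+1/34560 = 1/34560
(3j)²=14/429 [(6 2 4; -4 2 2)], sign=+1
⇒ 4πI² = 1050/1573
I = (+1)√(1050/1573/(4π)) = 0.23047581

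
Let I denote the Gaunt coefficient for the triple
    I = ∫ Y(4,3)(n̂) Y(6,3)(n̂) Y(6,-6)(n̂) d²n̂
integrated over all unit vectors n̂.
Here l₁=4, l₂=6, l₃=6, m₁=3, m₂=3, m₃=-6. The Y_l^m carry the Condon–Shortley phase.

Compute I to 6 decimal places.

-0.119136

Checks pass: Σm=0; 16 even; l₃=6∈[2,10].
(2·4+1)(2·6+1)(2·6+1) = 1521
Δ: 4! 4! 8! / 17! → 1/15315300
sum: t=0:+1/829440 t=1:−1/25920 t=2:+1/9216 t=3:−1/25920 t=4:+1/829440 = 7/207360
3j²(4 6 6; 0 0 0) = Δ·Π!·Σ² = 28/2431  (sign +1)
sum: t=1:−1/5806080 = -1/5806080
3j²(4 6 6; 3 3 -6) = Δ·Π!·Σ² = 9/884  (sign -1)
combine: 4πI² = 1521·28/2431·9/884 = 567/3179
take √, sign -1: I = -0.11913554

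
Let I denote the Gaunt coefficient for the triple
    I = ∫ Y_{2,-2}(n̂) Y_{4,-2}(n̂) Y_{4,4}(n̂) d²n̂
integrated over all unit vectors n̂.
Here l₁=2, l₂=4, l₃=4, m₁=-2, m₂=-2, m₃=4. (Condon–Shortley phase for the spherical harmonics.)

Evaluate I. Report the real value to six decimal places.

-0.106180

m-sum 0 ✓  L=10 even ✓  2≤4≤6 ✓
Π(2lᵢ+1) = 5×9×9 = 405
triangle coeff Δ(2,4,4) = 1/13860
Σ_t [0,2]: t=0:+1/192 t=1:−1/36 t=2:+1/192 = -5/288
(3j)²=20/693 [(2 4 4; 0 0 0)], sign=-1
Σ_t [2,2]: t=2:+1/2880 = 1/2880
(3j)²=2/165 [(2 4 4; -2 -2 4)], sign=+1
⇒ 4πI² = 120/847
I = (-1)√(120/847/(4π)) = -0.10618031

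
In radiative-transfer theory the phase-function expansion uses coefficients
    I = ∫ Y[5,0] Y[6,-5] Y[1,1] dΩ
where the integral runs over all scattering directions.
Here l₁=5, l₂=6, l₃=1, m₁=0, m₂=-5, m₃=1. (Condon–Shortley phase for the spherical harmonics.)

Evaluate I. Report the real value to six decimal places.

m-sum = 0 − 5 + 1 = -4 ≠ 0 ⇒ I = 0

0.000000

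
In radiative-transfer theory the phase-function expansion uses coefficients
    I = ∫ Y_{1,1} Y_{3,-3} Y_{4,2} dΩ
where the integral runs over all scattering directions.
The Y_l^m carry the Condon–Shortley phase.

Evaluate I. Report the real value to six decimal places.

0.061558

m-sum 0 ✓  L=8 even ✓  2≤4≤4 ✓
Π(2lᵢ+1) = 3×7×9 = 189
triangle coeff Δ(1,3,4) = 1/252
Σ_t [0,0]: t=0:+1/36 = 1/36
(3j)²=4/63 [(1 3 4; 0 0 0)], sign=+1
Σ_t [0,0]: t=0:+1/1440 = 1/1440
(3j)²=1/252 [(1 3 4; 1 -3 2)], sign=+1
⇒ 4πI² = 1/21
I = (+1)√(1/21/(4π)) = 0.06155813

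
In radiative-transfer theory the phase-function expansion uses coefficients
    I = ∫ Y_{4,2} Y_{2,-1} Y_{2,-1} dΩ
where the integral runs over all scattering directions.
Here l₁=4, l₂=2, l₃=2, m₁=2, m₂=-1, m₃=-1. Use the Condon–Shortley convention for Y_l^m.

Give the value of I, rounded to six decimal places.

Rules hold: Σm=0, L=8 even, 2≤2≤6.
N = 9·5·5 = 225
Δ = 4!·4!·0!/9! = 1/630
Racah Σ t=2..2: t=2:+1/16 = 1/16
⇒ 3j(4 2 2; 0 0 0)² = 2/35, sgn +1
Racah Σ t=1..1: t=1:−1/36 = -1/36
⇒ 3j(4 2 2; 2 -1 -1)² = 4/63, sgn +1
4πI² = N·(3j₀)²·(3jₘ)² = 40/49
I = +1·√(0.816327/4π) = 0.25487487

0.254875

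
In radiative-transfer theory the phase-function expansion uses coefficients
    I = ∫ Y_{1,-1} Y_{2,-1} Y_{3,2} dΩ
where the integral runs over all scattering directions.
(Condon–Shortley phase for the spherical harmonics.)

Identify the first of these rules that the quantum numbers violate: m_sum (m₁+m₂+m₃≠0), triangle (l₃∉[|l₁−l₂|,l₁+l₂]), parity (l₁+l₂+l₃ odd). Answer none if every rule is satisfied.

m₁+m₂+m₃ = -1 − 1 + 2 = 0  ✓
triangle: |1−2|=1 ≤ l₃=3 ≤ 1+2=3  ✓
parity: l₁+l₂+l₃ = 6 is even  ✓

none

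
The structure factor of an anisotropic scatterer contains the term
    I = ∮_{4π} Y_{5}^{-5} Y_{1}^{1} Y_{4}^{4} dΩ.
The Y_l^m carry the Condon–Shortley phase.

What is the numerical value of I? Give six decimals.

Checks pass: Σm=0; 10 even; l₃=4∈[4,6].
(2·5+1)(2·1+1)(2·4+1) = 297
Δ: 2! 8! 0! / 11! → 1/495
sum: t=1:−1/576 = -1/576
3j²(5 1 4; 0 0 0) = Δ·Π!·Σ² = 5/99  (sign -1)
sum: t=2:+1/80640 = 1/80640
3j²(5 1 4; -5 1 4) = Δ·Π!·Σ² = 1/11  (sign +1)
combine: 4πI² = 297·5/99·1/11 = 15/11
take √, sign -1: I = -0.32941575

-0.329416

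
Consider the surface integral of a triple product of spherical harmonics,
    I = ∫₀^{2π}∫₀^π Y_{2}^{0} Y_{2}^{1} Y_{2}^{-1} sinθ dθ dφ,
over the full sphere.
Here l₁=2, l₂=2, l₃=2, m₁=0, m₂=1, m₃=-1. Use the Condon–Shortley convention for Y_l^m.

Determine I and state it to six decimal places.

Checks pass: Σm=0; 6 even; l₃=2∈[0,4].
(2·2+1)(2·2+1)(2·2+1) = 125
Δ: 2! 2! 2! / 7! → 1/630
sum: t=0:+1/8 t=1:−1/1 t=2:+1/8 = -3/4
3j²(2 2 2; 0 0 0) = Δ·Π!·Σ² = 2/35  (sign -1)
sum: t=1:−1/2 t=2:+1/4 = -1/4
3j²(2 2 2; 0 1 -1) = Δ·Π!·Σ² = 1/70  (sign +1)
combine: 4πI² = 125·2/35·1/70 = 5/49
take √, sign -1: I = -0.09011188

-0.090112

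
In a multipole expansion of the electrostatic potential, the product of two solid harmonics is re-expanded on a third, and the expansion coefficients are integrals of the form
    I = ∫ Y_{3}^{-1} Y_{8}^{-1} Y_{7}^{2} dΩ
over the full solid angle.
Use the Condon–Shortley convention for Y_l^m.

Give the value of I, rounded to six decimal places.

0.048853

Checks pass: Σm=0; 18 even; l₃=7∈[5,11].
(2·3+1)(2·8+1)(2·7+1) = 1785
Δ: 4! 2! 12! / 19! → 1/5290740
sum: t=1:−1/7257600 t=2:+1/2073600 t=3:−1/7257600 = 1/4838400
3j²(3 8 7; 0 0 0) = Δ·Π!·Σ² = 252/20995  (sign -1)
sum: t=2:+1/4838400 t=3:−1/5806080 t=4:+1/104509440 = 23/522547200
3j²(3 8 7; -1 -1 2) = Δ·Π!·Σ² = 529/377910  (sign -1)
combine: 4πI² = 1785·252/20995·529/377910 = 155526/5185765
take √, sign +1: I = 0.04885288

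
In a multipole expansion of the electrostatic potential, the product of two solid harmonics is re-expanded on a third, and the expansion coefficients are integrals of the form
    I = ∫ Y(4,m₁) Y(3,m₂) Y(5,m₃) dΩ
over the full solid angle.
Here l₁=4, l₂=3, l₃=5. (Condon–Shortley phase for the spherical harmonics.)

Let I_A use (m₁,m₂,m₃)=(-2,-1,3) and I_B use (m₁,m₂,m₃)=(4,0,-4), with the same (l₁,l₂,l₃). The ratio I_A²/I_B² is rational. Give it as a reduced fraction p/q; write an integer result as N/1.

Shared (l₁,l₂,l₃)=(4,3,5): N and (l;000)² cancel in I_A²/I_B².
A: Δ = 2!·6!·4!/13! = 1/180180; Racah Σ t=0..2: t=0:+1/5760 t=1:−1/720 t=2:+1/2304 = -1/1280; ⇒ 3j(4 3 5; -2 -1 3)² = 27/1430, sgn -1
B: Δ = 2!·6!·4!/13! = 1/180180; Racah Σ t=0..0: t=0:+1/8640 = 1/8640; ⇒ 3j(4 3 5; 4 0 -4)² = 28/715, sgn -1
I_A²/I_B² = (27/1430)/(28/715) = 27/56

27/56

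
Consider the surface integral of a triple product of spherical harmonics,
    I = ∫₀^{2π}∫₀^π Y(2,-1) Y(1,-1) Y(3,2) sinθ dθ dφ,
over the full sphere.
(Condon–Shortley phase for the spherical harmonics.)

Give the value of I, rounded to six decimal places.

0.261169

m-sum 0 ✓  L=6 even ✓  1≤3≤3 ✓
Π(2lᵢ+1) = 5×3×7 = 105
triangle coeff Δ(2,1,3) = 1/105
Σ_t [0,0]: t=0:+1/4 = 1/4
(3j)²=3/35 [(2 1 3; 0 0 0)], sign=-1
Σ_t [0,0]: t=0:+1/12 = 1/12
(3j)²=2/21 [(2 1 3; -1 -1 2)], sign=-1
⇒ 4πI² = 6/7
I = (+1)√(6/7/(4π)) = 0.26116903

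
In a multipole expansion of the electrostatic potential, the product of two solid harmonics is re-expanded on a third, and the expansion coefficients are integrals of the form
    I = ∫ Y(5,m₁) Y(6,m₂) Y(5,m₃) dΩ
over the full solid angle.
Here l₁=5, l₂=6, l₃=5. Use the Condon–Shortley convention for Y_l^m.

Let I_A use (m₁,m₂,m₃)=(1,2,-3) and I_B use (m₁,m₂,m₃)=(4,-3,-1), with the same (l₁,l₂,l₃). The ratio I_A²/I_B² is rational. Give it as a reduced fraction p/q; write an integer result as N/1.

242/9

l's match ⇒ only the (l;m) 3-j factors differ between A and B.
A: triangle coeff Δ(5,6,5) = 1/28588560; Σ_t [2,4]: t=2:+1/138240 t=3:−1/25920 t=4:+1/55296 = -11/829440; (3j)²=11/1326 [(5 6 5; 1 2 -3)], sign=-1
B: triangle coeff Δ(5,6,5) = 1/28588560; Σ_t [0,1]: t=0:+1/155520 t=1:−1/138240 = -1/1244160; (3j)²=3/9724 [(5 6 5; 4 -3 -1)], sign=-1
I_A²/I_B² = (11/1326)/(3/9724) = 242/9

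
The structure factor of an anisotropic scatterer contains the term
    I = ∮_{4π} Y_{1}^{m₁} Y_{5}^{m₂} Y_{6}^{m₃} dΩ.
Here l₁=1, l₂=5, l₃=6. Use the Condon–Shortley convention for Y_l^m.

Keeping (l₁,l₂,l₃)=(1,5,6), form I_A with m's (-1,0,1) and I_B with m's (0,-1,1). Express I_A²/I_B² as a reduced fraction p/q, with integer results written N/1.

3/5

Same 1,5,6: normalisation and zero-m 3j drop out of the ratio.
A: Δ: 0! 2! 10! / 13! → 1/858; sum: t=0:+1/28800 = 1/28800; 3j²(1 5 6; -1 0 1) = Δ·Π!·Σ² = 7/286  (sign -1)
B: Δ: 0! 2! 10! / 13! → 1/858; sum: t=0:+1/17280 = 1/17280; 3j²(1 5 6; 0 -1 1) = Δ·Π!·Σ² = 35/858  (sign -1)
I_A²/I_B² = (7/286)/(35/858) = 3/5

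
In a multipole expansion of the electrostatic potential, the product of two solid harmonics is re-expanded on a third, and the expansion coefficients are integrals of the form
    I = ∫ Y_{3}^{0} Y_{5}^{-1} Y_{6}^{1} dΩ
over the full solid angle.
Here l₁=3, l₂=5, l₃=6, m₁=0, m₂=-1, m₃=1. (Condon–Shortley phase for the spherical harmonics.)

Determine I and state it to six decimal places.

-0.123080

Rules hold: Σm=0, L=14 even, 2≤6≤8.
N = 7·11·13 = 1001
Δ = 2!·4!·8!/15! = 1/675675
Racah Σ t=0..2: t=0:+1/8640 t=1:−1/2304 t=2:+1/8640 = -7/34560
⇒ 3j(3 5 6; 0 0 0)² = 7/429, sgn -1
Racah Σ t=0..2: t=0:+1/6912 t=1:−1/2880 t=2:+1/17280 = -1/6912
⇒ 3j(3 5 6; 0 -1 1)² = 5/429, sgn +1
4πI² = N·(3j₀)²·(3jₘ)² = 245/1287
I = -1·√(0.190365/4π) = -0.12308038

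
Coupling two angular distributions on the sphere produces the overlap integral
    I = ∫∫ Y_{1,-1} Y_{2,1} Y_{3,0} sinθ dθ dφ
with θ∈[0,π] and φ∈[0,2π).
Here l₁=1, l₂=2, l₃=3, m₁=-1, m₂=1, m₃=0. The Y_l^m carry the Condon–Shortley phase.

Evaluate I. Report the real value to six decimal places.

Checks pass: Σm=0; 6 even; l₃=3∈[1,3].
(2·1+1)(2·2+1)(2·3+1) = 105
Δ: 0! 2! 4! / 7! → 1/105
sum: t=0:+1/4 = 1/4
3j²(1 2 3; 0 0 0) = Δ·Π!·Σ² = 3/35  (sign -1)
sum: t=0:+1/12 = 1/12
3j²(1 2 3; -1 1 0) = Δ·Π!·Σ² = 1/35  (sign -1)
combine: 4πI² = 105·3/35·1/35 = 9/35
take √, sign +1: I = 0.14304817

0.143048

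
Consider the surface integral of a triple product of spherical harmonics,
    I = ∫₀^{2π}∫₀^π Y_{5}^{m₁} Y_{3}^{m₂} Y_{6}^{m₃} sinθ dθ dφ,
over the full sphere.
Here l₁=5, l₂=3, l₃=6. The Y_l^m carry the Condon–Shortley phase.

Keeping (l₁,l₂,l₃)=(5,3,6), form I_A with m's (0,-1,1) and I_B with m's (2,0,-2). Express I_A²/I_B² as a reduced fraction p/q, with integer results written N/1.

Same 5,3,6: normalisation and zero-m 3j drop out of the ratio.
A: Δ: 2! 8! 4! / 15! → 1/675675; sum: t=0:+1/5760 t=1:−1/3456 t=2:+1/34560 = -1/11520; 3j²(5 3 6; 0 -1 1) = Δ·Π!·Σ² = 2/429  (sign +1)
B: Δ: 2! 8! 4! / 15! → 1/675675; sum: t=0:+1/8640 t=1:−1/5760 t=2:+1/60480 = -1/24192; 3j²(5 3 6; 2 0 -2) = Δ·Π!·Σ² = 8/3003  (sign -1)
I_A²/I_B² = (2/429)/(8/3003) = 7/4

7/4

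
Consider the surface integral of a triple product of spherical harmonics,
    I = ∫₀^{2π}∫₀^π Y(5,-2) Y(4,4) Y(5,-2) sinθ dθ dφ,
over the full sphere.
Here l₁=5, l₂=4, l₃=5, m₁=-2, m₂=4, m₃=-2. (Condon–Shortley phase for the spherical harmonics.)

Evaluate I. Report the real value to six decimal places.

Rules hold: Σm=0, L=14 even, 1≤5≤9.
N = 11·9·11 = 1089
Δ = 4!·6!·4!/15! = 1/3153150
Racah Σ t=0..4: t=0:+1/69120 t=1:−1/1728 t=2:+1/576 t=3:−1/1728 t=4:+1/69120 = 7/11520
⇒ 3j(5 4 5; 0 0 0)² = 2/143, sgn -1
Racah Σ t=4..4: t=4:+1/20736 = 1/20736
⇒ 3j(5 4 5; -2 4 -2)² = 35/1287, sgn -1
4πI² = N·(3j₀)²·(3jₘ)² = 70/169
I = +1·√(0.414201/4π) = 0.18155187

0.181552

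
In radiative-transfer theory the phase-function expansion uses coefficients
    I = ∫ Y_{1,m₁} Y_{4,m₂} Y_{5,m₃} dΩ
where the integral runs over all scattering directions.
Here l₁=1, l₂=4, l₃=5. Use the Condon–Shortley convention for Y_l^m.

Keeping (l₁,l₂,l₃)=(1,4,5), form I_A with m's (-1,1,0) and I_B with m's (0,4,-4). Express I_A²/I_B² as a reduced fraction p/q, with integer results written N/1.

10/9

l's match ⇒ only the (l;m) 3-j factors differ between A and B.
A: triangle coeff Δ(1,4,5) = 1/495; Σ_t [0,0]: t=0:+1/1440 = 1/1440; (3j)²=2/99 [(1 4 5; -1 1 0)], sign=-1
B: triangle coeff Δ(1,4,5) = 1/495; Σ_t [0,0]: t=0:+1/40320 = 1/40320; (3j)²=1/55 [(1 4 5; 0 4 -4)], sign=-1
I_A²/I_B² = (2/99)/(1/55) = 10/9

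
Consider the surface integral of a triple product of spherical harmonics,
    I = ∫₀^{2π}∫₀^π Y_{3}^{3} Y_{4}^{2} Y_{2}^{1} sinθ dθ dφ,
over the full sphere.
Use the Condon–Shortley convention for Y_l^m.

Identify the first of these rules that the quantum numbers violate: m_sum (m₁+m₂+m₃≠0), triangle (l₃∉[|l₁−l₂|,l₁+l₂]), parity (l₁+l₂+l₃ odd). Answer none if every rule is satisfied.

m_sum

azimuthal sum: 3 + 2 + 1 = 6  ✗
1 ≤ 2 ≤ 7 (triangle on l)
L = 3 + 4 + 2 = 9 (odd)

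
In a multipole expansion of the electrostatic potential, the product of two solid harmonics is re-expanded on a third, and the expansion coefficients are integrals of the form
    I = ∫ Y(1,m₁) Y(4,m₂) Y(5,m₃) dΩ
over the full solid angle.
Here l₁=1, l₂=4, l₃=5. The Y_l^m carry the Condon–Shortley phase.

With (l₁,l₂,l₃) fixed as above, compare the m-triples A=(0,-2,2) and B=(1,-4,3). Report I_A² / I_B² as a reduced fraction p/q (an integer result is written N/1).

Shared (l₁,l₂,l₃)=(1,4,5): N and (l;000)² cancel in I_A²/I_B².
A: Δ = 0!·2!·8!/11! = 1/495; Racah Σ t=0..0: t=0:+1/1440 = 1/1440; ⇒ 3j(1 4 5; 0 -2 2)² = 7/165, sgn -1
B: Δ = 0!·2!·8!/11! = 1/495; Racah Σ t=0..0: t=0:+1/80640 = 1/80640; ⇒ 3j(1 4 5; 1 -4 3)² = 1/495, sgn +1
I_A²/I_B² = (7/165)/(1/495) = 21/1

21/1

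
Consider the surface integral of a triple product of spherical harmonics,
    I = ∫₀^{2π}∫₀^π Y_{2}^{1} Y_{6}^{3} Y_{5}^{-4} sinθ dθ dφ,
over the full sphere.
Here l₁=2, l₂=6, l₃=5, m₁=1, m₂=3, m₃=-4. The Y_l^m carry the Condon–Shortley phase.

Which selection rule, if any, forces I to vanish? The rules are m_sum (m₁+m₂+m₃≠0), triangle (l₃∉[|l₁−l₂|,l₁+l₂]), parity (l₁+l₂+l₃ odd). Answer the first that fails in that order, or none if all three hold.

parity

Σmᵢ = 0  ✓
l₃∈[|l₁−l₂|,l₁+l₂]=[4,8], have l₃=5  ✓
Σlᵢ = 13 ⇒ odd  ✗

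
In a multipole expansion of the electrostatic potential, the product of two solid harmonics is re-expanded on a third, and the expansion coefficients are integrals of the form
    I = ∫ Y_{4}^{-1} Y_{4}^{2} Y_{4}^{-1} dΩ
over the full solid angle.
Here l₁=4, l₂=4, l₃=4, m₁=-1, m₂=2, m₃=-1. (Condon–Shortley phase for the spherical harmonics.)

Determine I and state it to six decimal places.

0.144370

m-sum 0 ✓  L=12 even ✓  0≤4≤8 ✓
Π(2lᵢ+1) = 9×9×9 = 729
triangle coeff Δ(4,4,4) = 1/450450
Σ_t [0,4]: t=0:+1/13824 t=1:−1/216 t=2:+1/64 t=3:−1/216 t=4:+1/13824 = 5/768
(3j)²=18/1001 [(4 4 4; 0 0 0)], sign=+1
Σ_t [2,4]: t=2:+1/576 t=3:−1/144 t=4:+1/576 = -1/288
(3j)²=20/1001 [(4 4 4; -1 2 -1)], sign=+1
⇒ 4πI² = 262440/1002001
I = (+1)√(262440/1002001/(4π)) = 0.14436968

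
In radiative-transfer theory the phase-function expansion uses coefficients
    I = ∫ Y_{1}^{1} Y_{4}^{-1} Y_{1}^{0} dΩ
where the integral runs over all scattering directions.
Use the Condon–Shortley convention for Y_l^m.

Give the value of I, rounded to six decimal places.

|1−4|≤1≤1+4 violated ⇒ I = 0

0.000000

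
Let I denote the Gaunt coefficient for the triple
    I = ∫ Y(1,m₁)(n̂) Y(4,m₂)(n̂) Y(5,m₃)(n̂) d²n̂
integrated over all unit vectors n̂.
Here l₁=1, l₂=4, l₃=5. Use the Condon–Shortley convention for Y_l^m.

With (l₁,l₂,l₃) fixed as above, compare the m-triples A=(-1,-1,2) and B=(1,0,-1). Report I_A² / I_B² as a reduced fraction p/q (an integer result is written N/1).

l's match ⇒ only the (l;m) 3-j factors differ between A and B.
A: triangle coeff Δ(1,4,5) = 1/495; Σ_t [0,0]: t=0:+1/1440 = 1/1440; (3j)²=7/165 [(1 4 5; -1 -1 2)], sign=-1
B: triangle coeff Δ(1,4,5) = 1/495; Σ_t [0,0]: t=0:+1/1152 = 1/1152; (3j)²=1/33 [(1 4 5; 1 0 -1)], sign=+1
I_A²/I_B² = (7/165)/(1/33) = 7/5

7/5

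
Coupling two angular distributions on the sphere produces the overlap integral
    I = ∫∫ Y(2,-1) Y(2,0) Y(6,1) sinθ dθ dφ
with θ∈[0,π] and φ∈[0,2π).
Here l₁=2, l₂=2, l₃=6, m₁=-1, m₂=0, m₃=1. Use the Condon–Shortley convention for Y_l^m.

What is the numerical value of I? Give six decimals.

l₃=6 ∉ [0,4] — triangle fails ⇒ I = 0

0.000000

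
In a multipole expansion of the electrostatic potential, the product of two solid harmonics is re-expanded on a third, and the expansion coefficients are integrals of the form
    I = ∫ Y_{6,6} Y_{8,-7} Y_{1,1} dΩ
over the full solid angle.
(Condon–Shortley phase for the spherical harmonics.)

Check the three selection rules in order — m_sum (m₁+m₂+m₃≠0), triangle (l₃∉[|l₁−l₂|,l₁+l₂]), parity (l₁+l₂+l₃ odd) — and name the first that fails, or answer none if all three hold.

Σmᵢ = 0  ✓
l₃∈[|l₁−l₂|,l₁+l₂]=[2,14], have l₃=1  ✗
Σlᵢ = 15 ⇒ odd

triangle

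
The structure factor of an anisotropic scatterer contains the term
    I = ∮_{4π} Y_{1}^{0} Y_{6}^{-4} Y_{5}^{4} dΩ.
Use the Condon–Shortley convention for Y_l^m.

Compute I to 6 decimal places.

m-sum 0 ✓  L=12 even ✓  5≤5≤7 ✓
Π(2lᵢ+1) = 3×13×11 = 429
triangle coeff Δ(1,6,5) = 1/858
Σ_t [1,1]: t=1:−1/14400 = -1/14400
(3j)²=6/143 [(1 6 5; 0 0 0)], sign=+1
Σ_t [1,1]: t=1:−1/362880 = -1/362880
(3j)²=10/429 [(1 6 5; 0 -4 4)], sign=+1
⇒ 4πI² = 60/143
I = (+1)√(60/143/(4π)) = 0.18272698

0.182727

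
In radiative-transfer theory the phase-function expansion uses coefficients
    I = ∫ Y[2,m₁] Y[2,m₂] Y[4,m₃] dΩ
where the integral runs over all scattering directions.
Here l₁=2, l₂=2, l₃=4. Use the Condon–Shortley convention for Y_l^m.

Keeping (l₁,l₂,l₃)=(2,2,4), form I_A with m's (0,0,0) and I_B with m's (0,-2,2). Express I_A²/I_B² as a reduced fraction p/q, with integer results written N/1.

l's match ⇒ only the (l;m) 3-j factors differ between A and B.
A: triangle coeff Δ(2,2,4) = 1/630; Σ_t [0,0]: t=0:+1/16 = 1/16; (3j)²=2/35 [(2 2 4; 0 0 0)], sign=+1
B: triangle coeff Δ(2,2,4) = 1/630; Σ_t [0,0]: t=0:+1/96 = 1/96; (3j)²=1/42 [(2 2 4; 0 -2 2)], sign=+1
I_A²/I_B² = (2/35)/(1/42) = 12/5

12/5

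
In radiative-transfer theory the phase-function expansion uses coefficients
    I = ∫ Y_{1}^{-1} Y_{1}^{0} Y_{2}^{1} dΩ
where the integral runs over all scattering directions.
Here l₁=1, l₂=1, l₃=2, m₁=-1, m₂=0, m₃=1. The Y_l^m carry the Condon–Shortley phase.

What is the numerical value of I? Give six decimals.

Checks pass: Σm=0; 4 even; l₃=2∈[0,2].
(2·1+1)(2·1+1)(2·2+1) = 45
Δ: 0! 2! 2! / 5! → 1/30
sum: t=0:+1/1 = 1/1
3j²(1 1 2; 0 0 0) = Δ·Π!·Σ² = 2/15  (sign +1)
sum: t=0:+1/2 = 1/2
3j²(1 1 2; -1 0 1) = Δ·Π!·Σ² = 1/10  (sign -1)
combine: 4πI² = 45·2/15·1/10 = 3/5
take √, sign -1: I = -0.21850969

-0.218510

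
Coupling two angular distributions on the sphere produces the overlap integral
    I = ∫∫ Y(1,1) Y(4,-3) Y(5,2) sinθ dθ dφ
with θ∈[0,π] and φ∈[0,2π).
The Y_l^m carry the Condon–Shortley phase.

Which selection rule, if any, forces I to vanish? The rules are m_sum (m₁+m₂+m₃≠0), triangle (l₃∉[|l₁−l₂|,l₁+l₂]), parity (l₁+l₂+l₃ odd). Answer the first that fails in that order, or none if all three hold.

azimuthal sum: 1 − 3 + 2 = 0  ✓
3 ≤ 5 ≤ 5 (triangle on l)  ✓
L = 1 + 4 + 5 = 10 (even)  ✓

none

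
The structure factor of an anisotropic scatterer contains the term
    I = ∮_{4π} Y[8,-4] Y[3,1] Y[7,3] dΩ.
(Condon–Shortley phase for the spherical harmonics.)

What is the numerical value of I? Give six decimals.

0.148738

Rules hold: Σm=0, L=18 even, 5≤7≤11.
N = 17·7·15 = 1785
Δ = 4!·12!·2!/19! = 1/5290740
Racah Σ t=1..3: t=1:−1/7257600 t=2:+1/2073600 t=3:−1/7257600 = 1/4838400
⇒ 3j(8 3 7; 0 0 0)² = 252/20995, sgn -1
Racah Σ t=2..4: t=2:+1/58060800 t=3:−1/13063680 t=4:+1/46448640 = -79/2090188800
⇒ 3j(8 3 7; -4 1 3)² = 68651/5290740, sgn -1
4πI² = N·(3j₀)²·(3jₘ)² = 1441671/5185765
I = +1·√(0.278005/4π) = 0.14873793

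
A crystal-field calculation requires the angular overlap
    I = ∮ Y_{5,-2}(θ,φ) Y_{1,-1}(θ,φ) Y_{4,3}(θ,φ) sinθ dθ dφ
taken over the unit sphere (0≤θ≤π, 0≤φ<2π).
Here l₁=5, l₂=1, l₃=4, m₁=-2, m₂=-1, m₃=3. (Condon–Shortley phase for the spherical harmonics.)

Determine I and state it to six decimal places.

Checks pass: Σm=0; 10 even; l₃=4∈[4,6].
(2·5+1)(2·1+1)(2·4+1) = 297
Δ: 2! 8! 0! / 11! → 1/495
sum: t=1:−1/576 = -1/576
3j²(5 1 4; 0 0 0) = Δ·Π!·Σ² = 5/99  (sign -1)
sum: t=0:+1/10080 = 1/10080
3j²(5 1 4; -2 -1 3) = Δ·Π!·Σ² = 1/165  (sign -1)
combine: 4πI² = 297·5/99·1/165 = 1/11
take √, sign +1: I = 0.08505478

0.085055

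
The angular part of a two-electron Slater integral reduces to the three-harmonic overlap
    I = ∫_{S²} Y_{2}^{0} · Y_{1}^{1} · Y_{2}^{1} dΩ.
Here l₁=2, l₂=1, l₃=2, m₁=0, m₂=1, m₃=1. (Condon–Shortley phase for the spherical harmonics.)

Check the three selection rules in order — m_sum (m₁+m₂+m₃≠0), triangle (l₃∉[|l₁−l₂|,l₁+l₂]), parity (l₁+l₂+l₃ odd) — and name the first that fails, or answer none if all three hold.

m_sum

Σmᵢ = 2  ✗
l₃∈[|l₁−l₂|,l₁+l₂]=[1,3], have l₃=2
Σlᵢ = 5 ⇒ odd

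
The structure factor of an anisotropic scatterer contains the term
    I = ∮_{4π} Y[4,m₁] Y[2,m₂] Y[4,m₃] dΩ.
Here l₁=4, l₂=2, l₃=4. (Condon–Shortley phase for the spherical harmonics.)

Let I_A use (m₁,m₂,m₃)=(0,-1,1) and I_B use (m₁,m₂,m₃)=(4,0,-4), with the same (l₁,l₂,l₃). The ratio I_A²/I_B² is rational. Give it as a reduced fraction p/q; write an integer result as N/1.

15/392

Shared (l₁,l₂,l₃)=(4,2,4): N and (l;000)² cancel in I_A²/I_B².
A: Δ = 2!·6!·2!/11! = 1/13860; Racah Σ t=0..1: t=0:+1/96 t=1:−1/72 = -1/288; ⇒ 3j(4 2 4; 0 -1 1)² = 1/462, sgn +1
B: Δ = 2!·6!·2!/11! = 1/13860; Racah Σ t=0..0: t=0:+1/2880 = 1/2880; ⇒ 3j(4 2 4; 4 0 -4)² = 28/495, sgn +1
I_A²/I_B² = (1/462)/(28/495) = 15/392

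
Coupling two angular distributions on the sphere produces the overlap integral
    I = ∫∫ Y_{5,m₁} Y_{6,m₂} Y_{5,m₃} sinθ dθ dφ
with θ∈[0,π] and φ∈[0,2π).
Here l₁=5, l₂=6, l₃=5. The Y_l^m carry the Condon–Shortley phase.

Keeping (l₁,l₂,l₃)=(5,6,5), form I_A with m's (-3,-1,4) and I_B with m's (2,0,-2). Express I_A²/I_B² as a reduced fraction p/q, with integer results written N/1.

Shared (l₁,l₂,l₃)=(5,6,5): N and (l;000)² cancel in I_A²/I_B².
A: Δ = 6!·4!·6!/17! = 1/28588560; Racah Σ t=4..5: t=4:+1/138240 t=5:−1/518400 = 11/2073600; ⇒ 3j(5 6 5; -3 -1 4)² = 77/4420, sgn -1
B: Δ = 6!·4!·6!/17! = 1/28588560; Racah Σ t=0..3: t=0:+1/3110400 t=1:−1/57600 t=2:+1/13824 t=3:−1/31104 = 1/43200; ⇒ 3j(5 6 5; 2 0 -2)² = 108/12155, sgn -1
I_A²/I_B² = (77/4420)/(108/12155) = 847/432

847/432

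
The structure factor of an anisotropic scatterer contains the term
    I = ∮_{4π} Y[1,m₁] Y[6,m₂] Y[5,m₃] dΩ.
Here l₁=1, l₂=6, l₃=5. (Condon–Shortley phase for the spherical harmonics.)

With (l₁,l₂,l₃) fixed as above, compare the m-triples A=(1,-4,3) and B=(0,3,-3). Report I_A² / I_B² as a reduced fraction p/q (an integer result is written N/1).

Same 1,6,5: normalisation and zero-m 3j drop out of the ratio.
A: Δ: 2! 0! 10! / 13! → 1/858; sum: t=0:+1/161280 = 1/161280; 3j²(1 6 5; 1 -4 3) = Δ·Π!·Σ² = 15/286  (sign +1)
B: Δ: 2! 0! 10! / 13! → 1/858; sum: t=1:−1/80640 = -1/80640; 3j²(1 6 5; 0 3 -3) = Δ·Π!·Σ² = 9/286  (sign -1)
I_A²/I_B² = (15/286)/(9/286) = 5/3

5/3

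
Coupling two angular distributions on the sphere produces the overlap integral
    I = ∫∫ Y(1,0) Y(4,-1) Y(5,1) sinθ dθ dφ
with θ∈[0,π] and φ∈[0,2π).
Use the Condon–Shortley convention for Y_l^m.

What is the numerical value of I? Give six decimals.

Checks pass: Σm=0; 10 even; l₃=5∈[3,5].
(2·1+1)(2·4+1)(2·5+1) = 297
Δ: 0! 2! 8! / 11! → 1/495
sum: t=0:+1/576 = 1/576
3j²(1 4 5; 0 0 0) = Δ·Π!·Σ² = 5/99  (sign -1)
sum: t=0:+1/720 = 1/720
3j²(1 4 5; 0 -1 1) = Δ·Π!·Σ² = 8/165  (sign +1)
combine: 4πI² = 297·5/99·8/165 = 8/11
take √, sign -1: I = -0.24057125

-0.240571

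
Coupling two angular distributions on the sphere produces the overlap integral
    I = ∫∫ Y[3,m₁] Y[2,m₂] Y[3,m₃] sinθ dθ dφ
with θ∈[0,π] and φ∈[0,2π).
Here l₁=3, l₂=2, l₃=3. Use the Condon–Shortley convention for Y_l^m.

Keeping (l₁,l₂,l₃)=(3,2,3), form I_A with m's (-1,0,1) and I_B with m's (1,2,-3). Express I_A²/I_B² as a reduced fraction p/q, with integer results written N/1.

9/10

Shared (l₁,l₂,l₃)=(3,2,3): N and (l;000)² cancel in I_A²/I_B².
A: Δ = 2!·4!·2!/9! = 1/3780; Racah Σ t=0..2: t=0:+1/96 t=1:−1/6 t=2:+1/16 = -3/32; ⇒ 3j(3 2 3; -1 0 1)² = 3/140, sgn -1
B: Δ = 2!·4!·2!/9! = 1/3780; Racah Σ t=2..2: t=2:+1/96 = 1/96; ⇒ 3j(3 2 3; 1 2 -3)² = 1/42, sgn +1
I_A²/I_B² = (3/140)/(1/42) = 9/10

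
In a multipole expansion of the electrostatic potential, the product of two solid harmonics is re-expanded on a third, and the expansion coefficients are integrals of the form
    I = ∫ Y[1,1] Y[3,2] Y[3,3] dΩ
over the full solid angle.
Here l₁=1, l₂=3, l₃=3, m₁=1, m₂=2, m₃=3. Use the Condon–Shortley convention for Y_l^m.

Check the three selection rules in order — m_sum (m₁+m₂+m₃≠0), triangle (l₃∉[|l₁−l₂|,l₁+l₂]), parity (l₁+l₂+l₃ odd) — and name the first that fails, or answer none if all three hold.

m_sum

Σmᵢ = 6  ✗
l₃∈[|l₁−l₂|,l₁+l₂]=[2,4], have l₃=3
Σlᵢ = 7 ⇒ odd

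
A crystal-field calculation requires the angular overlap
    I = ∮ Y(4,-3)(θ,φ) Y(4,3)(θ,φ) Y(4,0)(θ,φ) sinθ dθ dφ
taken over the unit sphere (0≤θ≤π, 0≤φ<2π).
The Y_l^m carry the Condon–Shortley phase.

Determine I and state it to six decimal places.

m-sum 0 ✓  L=12 even ✓  0≤4≤8 ✓
Π(2lᵢ+1) = 9×9×9 = 729
triangle coeff Δ(4,4,4) = 1/450450
Σ_t [0,4]: t=0:+1/13824 t=1:−1/216 t=2:+1/64 t=3:−1/216 t=4:+1/13824 = 5/768
(3j)²=18/1001 [(4 4 4; 0 0 0)], sign=+1
Σ_t [3,4]: t=3:−1/3456 t=4:+1/864 = 1/1152
(3j)²=7/286 [(4 4 4; -3 3 0)], sign=+1
⇒ 4πI² = 6561/20449
I = (+1)√(6561/20449/(4π)) = 0.15978796

0.159788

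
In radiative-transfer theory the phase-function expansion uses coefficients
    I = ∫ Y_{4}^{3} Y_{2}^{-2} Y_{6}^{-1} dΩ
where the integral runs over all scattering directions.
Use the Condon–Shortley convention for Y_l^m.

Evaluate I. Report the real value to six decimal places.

Rules hold: Σm=0, L=12 even, 2≤6≤6.
N = 9·5·13 = 585
Δ = 0!·8!·4!/13! = 1/6435
Racah Σ t=0..0: t=0:+1/2304 = 1/2304
⇒ 3j(4 2 6; 0 0 0)² = 5/143, sgn +1
Racah Σ t=0..0: t=0:+1/120960 = 1/120960
⇒ 3j(4 2 6; 3 -2 -1)² = 1/1287, sgn -1
4πI² = N·(3j₀)²·(3jₘ)² = 25/1573
I = -1·√(0.0158932/4π) = -0.03556319

-0.035563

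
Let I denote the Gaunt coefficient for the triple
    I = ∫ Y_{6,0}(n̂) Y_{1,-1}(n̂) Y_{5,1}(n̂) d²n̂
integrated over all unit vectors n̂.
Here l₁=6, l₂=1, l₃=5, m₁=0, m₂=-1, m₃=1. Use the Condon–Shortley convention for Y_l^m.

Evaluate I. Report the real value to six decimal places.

0.158246

Checks pass: Σm=0; 12 even; l₃=5∈[5,7].
(2·6+1)(2·1+1)(2·5+1) = 429
Δ: 2! 10! 0! / 13! → 1/858
sum: t=1:−1/14400 = -1/14400
3j²(6 1 5; 0 0 0) = Δ·Π!·Σ² = 6/143  (sign +1)
sum: t=0:+1/34560 = 1/34560
3j²(6 1 5; 0 -1 1) = Δ·Π!·Σ² = 5/286  (sign +1)
combine: 4πI² = 429·6/143·5/286 = 45/143
take √, sign +1: I = 0.15824621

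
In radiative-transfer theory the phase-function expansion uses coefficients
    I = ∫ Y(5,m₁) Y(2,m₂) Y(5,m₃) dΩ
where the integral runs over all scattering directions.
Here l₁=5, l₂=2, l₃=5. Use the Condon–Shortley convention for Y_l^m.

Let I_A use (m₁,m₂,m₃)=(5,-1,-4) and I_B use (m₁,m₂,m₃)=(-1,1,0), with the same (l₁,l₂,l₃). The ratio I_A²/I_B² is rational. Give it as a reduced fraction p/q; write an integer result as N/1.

Same 5,2,5: normalisation and zero-m 3j drop out of the ratio.
A: Δ: 2! 8! 2! / 13! → 1/38610; sum: t=0:+1/80640 = 1/80640; 3j²(5 2 5; 5 -1 -4) = Δ·Π!·Σ² = 9/286  (sign -1)
B: Δ: 2! 8! 2! / 13! → 1/38610; sum: t=1:−1/1440 t=2:+1/1152 = 1/5760; 3j²(5 2 5; -1 1 0) = Δ·Π!·Σ² = 1/858  (sign -1)
I_A²/I_B² = (9/286)/(1/858) = 27/1

27/1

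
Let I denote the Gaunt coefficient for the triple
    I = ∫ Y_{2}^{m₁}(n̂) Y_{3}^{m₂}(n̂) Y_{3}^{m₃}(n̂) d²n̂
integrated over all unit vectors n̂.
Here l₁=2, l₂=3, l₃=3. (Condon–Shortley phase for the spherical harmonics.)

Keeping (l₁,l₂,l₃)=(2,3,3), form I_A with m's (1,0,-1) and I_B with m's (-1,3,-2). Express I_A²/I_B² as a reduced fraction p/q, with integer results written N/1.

2/25

Same 2,3,3: normalisation and zero-m 3j drop out of the ratio.
A: Δ: 2! 2! 4! / 9! → 1/3780; sum: t=0:+1/12 t=1:−1/8 = -1/24; 3j²(2 3 3; 1 0 -1) = Δ·Π!·Σ² = 1/210  (sign -1)
B: Δ: 2! 2! 4! / 9! → 1/3780; sum: t=2:+1/48 = 1/48; 3j²(2 3 3; -1 3 -2) = Δ·Π!·Σ² = 5/84  (sign -1)
I_A²/I_B² = (1/210)/(5/84) = 2/25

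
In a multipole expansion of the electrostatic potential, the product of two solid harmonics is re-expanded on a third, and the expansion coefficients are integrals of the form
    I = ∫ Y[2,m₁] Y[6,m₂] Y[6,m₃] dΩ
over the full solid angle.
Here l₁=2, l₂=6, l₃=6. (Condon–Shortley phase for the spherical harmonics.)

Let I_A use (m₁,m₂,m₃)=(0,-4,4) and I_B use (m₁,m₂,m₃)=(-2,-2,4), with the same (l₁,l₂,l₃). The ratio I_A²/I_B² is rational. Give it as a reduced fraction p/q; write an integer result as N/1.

Same 2,6,6: normalisation and zero-m 3j drop out of the ratio.
A: Δ: 2! 2! 10! / 15! → 1/90090; sum: t=0:+1/322560 t=1:−1/362880 t=2:+1/14515200 = 1/2419200; 3j²(2 6 6; 0 -4 4) = Δ·Π!·Σ² = 2/5005  (sign +1)
B: Δ: 2! 2! 10! / 15! → 1/90090; sum: t=2:+1/322560 = 1/322560; 3j²(2 6 6; -2 -2 4) = Δ·Π!·Σ² = 18/1001  (sign +1)
I_A²/I_B² = (2/5005)/(18/1001) = 1/45

1/45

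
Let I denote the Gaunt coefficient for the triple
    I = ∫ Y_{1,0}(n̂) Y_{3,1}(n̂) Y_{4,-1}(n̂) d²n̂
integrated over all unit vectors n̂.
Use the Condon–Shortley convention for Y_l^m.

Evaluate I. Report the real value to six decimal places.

-0.238414

Rules hold: Σm=0, L=8 even, 2≤4≤4.
N = 3·7·9 = 189
Δ = 0!·2!·6!/9! = 1/252
Racah Σ t=0..0: t=0:+1/36 = 1/36
⇒ 3j(1 3 4; 0 0 0)² = 4/63, sgn +1
Racah Σ t=0..0: t=0:+1/48 = 1/48
⇒ 3j(1 3 4; 0 1 -1)² = 5/84, sgn -1
4πI² = N·(3j₀)²·(3jₘ)² = 5/7
I = -1·√(0.714286/4π) = -0.23841361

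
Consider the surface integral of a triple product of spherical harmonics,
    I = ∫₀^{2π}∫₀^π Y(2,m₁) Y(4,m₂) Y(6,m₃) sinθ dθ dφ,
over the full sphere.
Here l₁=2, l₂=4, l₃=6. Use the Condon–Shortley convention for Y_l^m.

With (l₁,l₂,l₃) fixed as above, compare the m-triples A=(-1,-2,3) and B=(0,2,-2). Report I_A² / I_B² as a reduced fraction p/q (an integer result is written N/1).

Shared (l₁,l₂,l₃)=(2,4,6): N and (l;000)² cancel in I_A²/I_B².
A: Δ = 0!·4!·8!/13! = 1/6435; Racah Σ t=0..0: t=0:+1/8640 = 1/8640; ⇒ 3j(2 4 6; -1 -2 3)² = 28/715, sgn -1
B: Δ = 0!·4!·8!/13! = 1/6435; Racah Σ t=0..0: t=0:+1/5760 = 1/5760; ⇒ 3j(2 4 6; 0 2 -2)² = 56/2145, sgn +1
I_A²/I_B² = (28/715)/(56/2145) = 3/2

3/2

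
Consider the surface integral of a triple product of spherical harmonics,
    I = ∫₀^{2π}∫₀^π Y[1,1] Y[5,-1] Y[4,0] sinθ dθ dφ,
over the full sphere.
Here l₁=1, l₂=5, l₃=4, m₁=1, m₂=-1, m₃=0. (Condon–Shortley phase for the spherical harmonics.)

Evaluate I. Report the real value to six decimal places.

Checks pass: Σm=0; 10 even; l₃=4∈[4,6].
(2·1+1)(2·5+1)(2·4+1) = 297
Δ: 2! 0! 8! / 11! → 1/495
sum: t=1:−1/576 = -1/576
3j²(1 5 4; 0 0 0) = Δ·Π!·Σ² = 5/99  (sign -1)
sum: t=0:+1/1152 = 1/1152
3j²(1 5 4; 1 -1 0) = Δ·Π!·Σ² = 1/33  (sign +1)
combine: 4πI² = 297·5/99·1/33 = 5/11
take √, sign -1: I = -0.19018827

-0.190188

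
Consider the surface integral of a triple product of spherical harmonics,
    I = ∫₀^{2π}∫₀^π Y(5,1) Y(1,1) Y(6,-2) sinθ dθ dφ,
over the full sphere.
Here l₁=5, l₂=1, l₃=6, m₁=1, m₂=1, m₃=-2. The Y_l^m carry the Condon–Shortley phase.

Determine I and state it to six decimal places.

0.216205

Rules hold: Σm=0, L=12 even, 4≤6≤6.
N = 11·3·13 = 429
Δ = 0!·10!·2!/13! = 1/858
Racah Σ t=0..0: t=0:+1/14400 = 1/14400
⇒ 3j(5 1 6; 0 0 0)² = 6/143, sgn +1
Racah Σ t=0..0: t=0:+1/34560 = 1/34560
⇒ 3j(5 1 6; 1 1 -2)² = 14/429, sgn +1
4πI² = N·(3j₀)²·(3jₘ)² = 84/143
I = +1·√(0.587413/4π) = 0.21620548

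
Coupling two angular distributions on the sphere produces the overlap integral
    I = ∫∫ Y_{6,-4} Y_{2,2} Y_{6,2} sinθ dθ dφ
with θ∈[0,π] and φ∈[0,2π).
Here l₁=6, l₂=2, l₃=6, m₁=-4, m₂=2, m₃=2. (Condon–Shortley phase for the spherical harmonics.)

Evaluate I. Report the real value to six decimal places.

Checks pass: Σm=0; 14 even; l₃=6∈[4,8].
(2·6+1)(2·2+1)(2·6+1) = 845
Δ: 2! 10! 2! / 15! → 1/90090
sum: t=0:+1/69120 t=1:−1/14400 t=2:+1/69120 = -7/172800
3j²(6 2 6; 0 0 0) = Δ·Π!·Σ² = 14/715  (sign -1)
sum: t=2:+1/322560 = 1/322560
3j²(6 2 6; -4 2 2) = Δ·Π!·Σ² = 18/1001  (sign +1)
combine: 4πI² = 845·14/715·18/1001 = 36/121
take √, sign -1: I = -0.15386989

-0.153870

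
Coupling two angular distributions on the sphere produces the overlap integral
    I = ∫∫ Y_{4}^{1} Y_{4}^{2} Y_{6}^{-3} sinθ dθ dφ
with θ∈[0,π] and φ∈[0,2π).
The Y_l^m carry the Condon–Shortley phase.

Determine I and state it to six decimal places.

-0.103072

m-sum 0 ✓  L=14 even ✓  0≤6≤8 ✓
Π(2lᵢ+1) = 9×9×13 = 1053
triangle coeff Δ(4,4,6) = 1/1261260
Σ_t [0,2]: t=0:+1/4608 t=1:−1/1296 t=2:+1/4608 = -7/20736
(3j)²=20/1287 [(4 4 6; 0 0 0)], sign=-1
Σ_t [0,2]: t=0:+1/51840 t=1:−1/5760 t=2:+1/11520 = -7/103680
(3j)²=7/858 [(4 4 6; 1 2 -3)], sign=+1
⇒ 4πI² = 210/1573
I = (-1)√(210/1573/(4π)) = -0.10307192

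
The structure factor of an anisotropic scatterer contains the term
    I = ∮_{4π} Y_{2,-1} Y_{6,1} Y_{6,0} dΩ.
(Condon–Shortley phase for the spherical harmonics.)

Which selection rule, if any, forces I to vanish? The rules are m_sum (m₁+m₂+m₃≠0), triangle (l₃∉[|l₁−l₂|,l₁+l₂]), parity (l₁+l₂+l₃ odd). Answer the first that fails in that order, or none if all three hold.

azimuthal sum: -1 + 1 + 0 = 0  ✓
4 ≤ 6 ≤ 8 (triangle on l)  ✓
L = 2 + 6 + 6 = 14 (even)  ✓

none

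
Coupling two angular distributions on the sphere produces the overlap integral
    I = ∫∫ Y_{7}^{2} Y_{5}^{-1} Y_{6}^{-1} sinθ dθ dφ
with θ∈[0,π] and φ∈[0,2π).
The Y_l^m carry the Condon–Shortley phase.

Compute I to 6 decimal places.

m-sum 0 ✓  L=18 even ✓  2≤6≤12 ✓
Π(2lᵢ+1) = 15×11×13 = 2145
triangle coeff Δ(7,5,6) = 1/174594420
Σ_t [1,5]: t=1:−1/4147200 t=2:+1/207360 t=3:−1/82944 t=4:+1/207360 t=5:−1/4147200 = -1/345600
(3j)²=420/46189 [(7 5 6; 0 0 0)], sign=-1
Σ_t [0,4]: t=0:+1/12441600 t=1:−1/414720 t=2:+1/138240 t=3:−1/311040 t=4:+1/5806080 = 1/537600
(3j)²=2916/323323 [(7 5 6; 2 -1 -1)], sign=-1
⇒ 4πI² = 2624400/14919047
I = (+1)√(2624400/14919047/(4π)) = 0.11831493

0.118315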